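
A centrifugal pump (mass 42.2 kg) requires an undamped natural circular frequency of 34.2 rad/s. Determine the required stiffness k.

k = m·ω_n² = 42.2 × 34.20² = 42.2 × 1170 = 49360 N/m.

49400 N/m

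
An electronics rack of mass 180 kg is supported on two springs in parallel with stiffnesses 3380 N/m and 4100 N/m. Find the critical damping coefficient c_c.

2320 N·s/m

Parallel springs add: k_eq = 3380 + 4100 = 7480 N/m.
c_c = 2√(k_eq·m) = 2√(7480 × 180) = 2 × 1160 = 2321 N·s/m.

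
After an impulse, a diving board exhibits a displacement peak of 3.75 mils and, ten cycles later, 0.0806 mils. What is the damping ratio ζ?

Logarithmic decrement δ = (1/n)·ln(x₀/x_n) = (1/10)·ln(3.75/0.0806) = (1/10)·ln(46.53) = 0.3840.
ζ = δ/√(4π² + δ²) = 0.3840/√(39.48 + 0.147) = 0.3840/6.295 = 0.06100.

0.0610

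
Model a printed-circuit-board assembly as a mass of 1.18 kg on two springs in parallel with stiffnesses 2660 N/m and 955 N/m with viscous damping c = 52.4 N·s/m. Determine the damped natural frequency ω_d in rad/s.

Parallel springs add: k_eq = 2660 + 955 = 3615 N/m.
ω_n = √(k_eq/m) = √(3615/1.18) = 55.35 rad/s.
Critical damping c_c = 2√(k_eq·m) = 2√(3615 × 1.18) = 130.6 N·s/m, so ζ = c/c_c = 52.4/130.6 = 0.4011.
ω_d = ω_n√(1 − ζ²) = 55.35 × √(1 − 0.161) = 50.70 rad/s.

50.7 rad/s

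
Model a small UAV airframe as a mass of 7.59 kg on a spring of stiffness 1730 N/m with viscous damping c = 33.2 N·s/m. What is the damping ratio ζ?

0.145

ω_n = √(k/m) = √(1730/7.59) = 15.10 rad/s.
Critical damping c_c = 2√(k·m) = 2√(1730 × 7.59) = 229.2 N·s/m, so ζ = c/c_c = 33.2/229.2 = 0.1449.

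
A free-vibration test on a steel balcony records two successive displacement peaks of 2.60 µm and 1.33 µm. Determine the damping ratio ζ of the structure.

Logarithmic decrement δ = (1/n)·ln(x₀/x_n) = (1/1)·ln(2.60/1.33) = (1/1)·ln(1.955) = 0.6703.
ζ = δ/√(4π² + δ²) = 0.6703/√(39.48 + 0.449) = 0.6703/6.319 = 0.1061.

0.106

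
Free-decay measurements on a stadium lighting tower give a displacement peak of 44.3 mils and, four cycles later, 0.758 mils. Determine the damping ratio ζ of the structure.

Logarithmic decrement δ = (1/n)·ln(x₀/x_n) = (1/4)·ln(44.3/0.758) = (1/4)·ln(58.44) = 1.017.
ζ = δ/√(4π² + δ²) = 1.017/√(39.48 + 1.03) = 1.017/6.365 = 0.1598.

0.160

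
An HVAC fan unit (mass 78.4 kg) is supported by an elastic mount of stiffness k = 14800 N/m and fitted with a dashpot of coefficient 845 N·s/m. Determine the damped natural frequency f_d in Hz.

ω_n = √(k/m) = √(14800/78.4) = 13.74 rad/s.
Critical damping c_c = 2√(k·m) = 2√(14800 × 78.4) = 2154 N·s/m, so ζ = c/c_c = 845/2154 = 0.3922.
ω_d = ω_n√(1 − ζ²) = 13.74 × √(1 − 0.154) = 12.64 rad/s.
f_d = ω_d/(2π) = 2.011 Hz.

2.01 Hz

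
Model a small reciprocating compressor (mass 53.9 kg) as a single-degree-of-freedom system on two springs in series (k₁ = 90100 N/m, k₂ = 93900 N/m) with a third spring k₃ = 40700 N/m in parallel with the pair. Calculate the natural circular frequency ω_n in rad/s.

40.1 rad/s

Series pair: k_s = k₁k₂/(k₁+k₂) = (90100)(93900)/(90100 + 93900) = 45980 N/m. In parallel with k₃: k_eq = 45980 + 40700 = 86680 N/m.
ω_n = √(k_eq/m) = √(86680/53.9) = √1608 = 40.10 rad/s.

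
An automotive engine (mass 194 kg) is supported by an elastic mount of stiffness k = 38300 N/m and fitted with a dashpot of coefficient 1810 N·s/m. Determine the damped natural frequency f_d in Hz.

ω_n = √(k/m) = √(38300/194) = 14.05 rad/s.
Critical damping c_c = 2√(k·m) = 2√(38300 × 194) = 5452 N·s/m, so ζ = c/c_c = 1810/5452 = 0.3320.
ω_d = ω_n√(1 − ζ²) = 14.05 × √(1 − 0.110) = 13.25 rad/s.
f_d = ω_d/(2π) = 2.109 Hz.

2.11 Hz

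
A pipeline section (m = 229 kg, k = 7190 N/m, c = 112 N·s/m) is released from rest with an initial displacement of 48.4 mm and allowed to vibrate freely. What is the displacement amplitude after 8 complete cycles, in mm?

ζ = c/(2√(km)) = 112/(2√(7190 × 229)) = 112/2566 = 0.04364.
Logarithmic decrement δ = 2πζ/√(1 − ζ²) = 2π × 0.04364/√(1 − 0.00190) = 0.2745.
After n cycles, x_n/x₀ = e^(−nδ), so x_8 = 48.4 × e^(−8 × 0.2745) = 48.4 × 0.1113 = 5.386 mm.

5.39 mm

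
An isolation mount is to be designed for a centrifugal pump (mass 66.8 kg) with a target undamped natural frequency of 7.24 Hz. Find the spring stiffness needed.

138000 N/m

ω_n = 2πf_n = 2π × 7.24 = 45.49 rad/s.
k = m·ω_n² = 66.8 × 45.49² = 66.8 × 2069 = 138200 N/m.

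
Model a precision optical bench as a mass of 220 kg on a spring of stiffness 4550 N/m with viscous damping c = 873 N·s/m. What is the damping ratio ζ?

ω_n = √(k/m) = √(4550/220) = 4.548 rad/s.
Critical damping c_c = 2√(k·m) = 2√(4550 × 220) = 2001 N·s/m, so ζ = c/c_c = 873/2001 = 0.4363.

0.436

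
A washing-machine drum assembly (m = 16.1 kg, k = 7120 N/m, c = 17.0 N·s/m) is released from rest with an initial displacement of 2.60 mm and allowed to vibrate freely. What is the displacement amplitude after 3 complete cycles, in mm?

1.62 mm

ζ = c/(2√(km)) = 17.0/(2√(7120 × 16.1)) = 17.0/677.1 = 0.02511.
Logarithmic decrement δ = 2πζ/√(1 − ζ²) = 2π × 0.02511/√(1 − 0.000630) = 0.1578.
After n cycles, x_n/x₀ = e^(−nδ), so x_3 = 2.60 × e^(−3 × 0.1578) = 2.60 × 0.6229 = 1.620 mm.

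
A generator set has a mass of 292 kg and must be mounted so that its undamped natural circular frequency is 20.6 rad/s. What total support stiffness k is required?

k = m·ω_n² = 292 × 20.60² = 292 × 424.4 = 123900 N/m.

124000 N/m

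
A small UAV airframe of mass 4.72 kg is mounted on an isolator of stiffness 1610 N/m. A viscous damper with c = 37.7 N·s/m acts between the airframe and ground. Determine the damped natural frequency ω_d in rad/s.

ω_n = √(k/m) = √(1610/4.72) = 18.47 rad/s.
Critical damping c_c = 2√(k·m) = 2√(1610 × 4.72) = 174.3 N·s/m, so ζ = c/c_c = 37.7/174.3 = 0.2162.
ω_d = ω_n√(1 − ζ²) = 18.47 × √(1 − 0.0468) = 18.03 rad/s.

18.0 rad/s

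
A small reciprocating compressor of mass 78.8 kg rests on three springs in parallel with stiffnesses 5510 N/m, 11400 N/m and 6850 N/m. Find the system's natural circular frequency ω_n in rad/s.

Parallel springs add: k_eq = 5510 + 11400 + 6850 = 23760 N/m.
ω_n = √(k_eq/m) = √(23760/78.8) = √301.5 = 17.36 rad/s.

17.4 rad/s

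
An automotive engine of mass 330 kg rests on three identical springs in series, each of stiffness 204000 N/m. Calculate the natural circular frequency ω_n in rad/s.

Series springs: 1/k_eq = 3/204000, so k_eq = 204000/3 = 68000 N/m.
ω_n = √(k_eq/m) = √(68000/330) = √206.1 = 14.35 rad/s.

14.4 rad/s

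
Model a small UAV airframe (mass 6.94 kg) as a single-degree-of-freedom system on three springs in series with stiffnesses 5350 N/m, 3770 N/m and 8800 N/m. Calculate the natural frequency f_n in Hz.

2.54 Hz

Series springs: 1/k_eq = 1/5350 + 1/3770 + 1/8800 = 0.0005658, so k_eq = 1767 N/m.
ω_n = √(k_eq/m) = √(1767/6.94) = √254.7 = 15.96 rad/s.
f_n = ω_n/(2π) = 15.96/6.283 = 2.540 Hz.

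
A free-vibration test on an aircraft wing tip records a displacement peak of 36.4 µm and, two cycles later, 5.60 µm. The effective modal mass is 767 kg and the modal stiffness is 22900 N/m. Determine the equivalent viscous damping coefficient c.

1230 N·s/m

Logarithmic decrement δ = (1/n)·ln(x₀/x_n) = (1/2)·ln(36.4/5.60) = (1/2)·ln(6.500) = 0.9359.
ζ = δ/√(4π² + δ²) = 0.9359/√(39.48 + 0.876) = 0.9359/6.353 = 0.1473.
c = ζ · 2√(km) = 0.1473 × 2√(22900 × 767) = 0.1473 × 8382 = 1235 N·s/m.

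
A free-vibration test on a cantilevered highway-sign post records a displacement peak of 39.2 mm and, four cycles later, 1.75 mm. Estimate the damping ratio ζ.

Logarithmic decrement δ = (1/n)·ln(x₀/x_n) = (1/4)·ln(39.2/1.75) = (1/4)·ln(22.40) = 0.7773.
ζ = δ/√(4π² + δ²) = 0.7773/√(39.48 + 0.604) = 0.7773/6.331 = 0.1228.

0.123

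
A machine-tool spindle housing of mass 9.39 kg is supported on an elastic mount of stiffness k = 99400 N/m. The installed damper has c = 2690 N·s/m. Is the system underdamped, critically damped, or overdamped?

overdamped

c_c = 2√(k·m) = 1932 N·s/m; ζ = c/c_c = 2690/1932 = 1.39.
Since ζ > 1 the system is overdamped.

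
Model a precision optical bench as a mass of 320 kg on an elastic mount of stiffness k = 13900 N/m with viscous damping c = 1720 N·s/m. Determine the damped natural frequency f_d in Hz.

ω_n = √(k/m) = √(13900/320) = 6.591 rad/s.
Critical damping c_c = 2√(k·m) = 2√(13900 × 320) = 4218 N·s/m, so ζ = c/c_c = 1720/4218 = 0.4078.
ω_d = ω_n√(1 − ζ²) = 6.591 × √(1 − 0.166) = 6.018 rad/s.
f_d = ω_d/(2π) = 0.9578 Hz.

0.958 Hz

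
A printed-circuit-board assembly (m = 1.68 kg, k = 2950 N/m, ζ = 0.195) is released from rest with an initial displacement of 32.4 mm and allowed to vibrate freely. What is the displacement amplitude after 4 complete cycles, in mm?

Logarithmic decrement δ = 2πζ/√(1 − ζ²) = 2π × 0.1950/√(1 − 0.0380) = 1.249.
After n cycles, x_n/x₀ = e^(−nδ), so x_4 = 32.4 × e^(−4 × 1.249) = 32.4 × 0.006759 = 0.2190 mm.

0.219 mm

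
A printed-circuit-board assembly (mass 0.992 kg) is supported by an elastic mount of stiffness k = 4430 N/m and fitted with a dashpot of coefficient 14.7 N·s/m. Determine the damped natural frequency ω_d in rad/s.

66.4 rad/s

ω_n = √(k/m) = √(4430/0.992) = 66.83 rad/s.
Critical damping c_c = 2√(k·m) = 2√(4430 × 0.992) = 132.6 N·s/m, so ζ = c/c_c = 14.7/132.6 = 0.1109.
ω_d = ω_n√(1 − ζ²) = 66.83 × √(1 − 0.0123) = 66.41 rad/s.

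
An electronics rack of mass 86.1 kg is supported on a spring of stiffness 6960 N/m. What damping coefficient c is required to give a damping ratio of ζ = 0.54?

836 N·s/m

c_c = 2√(k·m) = 2√(6960 × 86.1) = 1548 N·s/m.
c = ζ·c_c = 0.54 × 1548 = 836.0 N·s/m.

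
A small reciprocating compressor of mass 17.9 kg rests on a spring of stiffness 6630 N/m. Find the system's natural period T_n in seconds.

0.326 s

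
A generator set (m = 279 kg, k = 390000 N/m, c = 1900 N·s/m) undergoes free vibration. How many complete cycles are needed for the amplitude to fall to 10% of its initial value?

5 cycles

ζ = c/(2√(km)) = 1900/(2√(390000 × 279)) = 1900/20860 = 0.09107.
Logarithmic decrement δ = 2πζ/√(1 − ζ²) = 2π × 0.09107/√(1 − 0.00829) = 0.5746.
x_n/x₀ = e^(−nδ) ≤ 0.1; take ln: n ≥ ln(1/0.1)/δ = 2.303/0.5746 = 4.007.
So 5 complete cycles are required.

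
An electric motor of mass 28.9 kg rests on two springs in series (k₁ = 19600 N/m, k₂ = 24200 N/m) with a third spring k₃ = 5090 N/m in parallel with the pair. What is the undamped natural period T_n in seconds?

0.268 s

Series pair: k_s = k₁k₂/(k₁+k₂) = (19600)(24200)/(19600 + 24200) = 10830 N/m. In parallel with k₃: k_eq = 10830 + 5090 = 15920 N/m.
ω_n = √(k_eq/m) = √(15920/28.9) = √550.8 = 23.47 rad/s.
T_n = 2π/ω_n = 6.283/23.47 = 0.2677 s.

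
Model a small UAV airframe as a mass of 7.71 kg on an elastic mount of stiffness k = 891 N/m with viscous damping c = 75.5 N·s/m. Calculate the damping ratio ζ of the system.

ω_n = √(k/m) = √(891.0/7.71) = 10.75 rad/s.
Critical damping c_c = 2√(k·m) = 2√(891.0 × 7.71) = 165.8 N·s/m, so ζ = c/c_c = 75.5/165.8 = 0.4555.

0.455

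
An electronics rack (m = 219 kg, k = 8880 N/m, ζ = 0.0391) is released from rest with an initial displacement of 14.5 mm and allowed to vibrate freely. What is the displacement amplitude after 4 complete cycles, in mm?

5.42 mm

Logarithmic decrement δ = 2πζ/√(1 − ζ²) = 2π × 0.03910/√(1 − 0.00153) = 0.2459.
After n cycles, x_n/x₀ = e^(−nδ), so x_4 = 14.5 × e^(−4 × 0.2459) = 14.5 × 0.3740 = 5.423 mm.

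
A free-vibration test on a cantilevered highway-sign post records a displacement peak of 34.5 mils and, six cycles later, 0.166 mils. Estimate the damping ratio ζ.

Logarithmic decrement δ = (1/n)·ln(x₀/x_n) = (1/6)·ln(34.5/0.166) = (1/6)·ln(207.8) = 0.8895.
ζ = δ/√(4π² + δ²) = 0.8895/√(39.48 + 0.791) = 0.8895/6.346 = 0.1402.

0.140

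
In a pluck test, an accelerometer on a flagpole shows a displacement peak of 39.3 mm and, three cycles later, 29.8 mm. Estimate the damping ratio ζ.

Logarithmic decrement δ = (1/n)·ln(x₀/x_n) = (1/3)·ln(39.3/29.8) = (1/3)·ln(1.319) = 0.09224.
ζ = δ/√(4π² + δ²) = 0.09224/√(39.48 + 0.00851) = 0.09224/6.284 = 0.01468.

0.0147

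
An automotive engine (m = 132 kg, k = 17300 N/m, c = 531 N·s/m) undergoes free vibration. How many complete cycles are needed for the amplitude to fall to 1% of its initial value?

ζ = c/(2√(km)) = 531/(2√(17300 × 132)) = 531/3022 = 0.1757.
Logarithmic decrement δ = 2πζ/√(1 − ζ²) = 2π × 0.1757/√(1 − 0.0309) = 1.121.
x_n/x₀ = e^(−nδ) ≤ 0.01; take ln: n ≥ ln(1/0.01)/δ = 4.605/1.121 = 4.107.
So 5 complete cycles are required.

5 cycles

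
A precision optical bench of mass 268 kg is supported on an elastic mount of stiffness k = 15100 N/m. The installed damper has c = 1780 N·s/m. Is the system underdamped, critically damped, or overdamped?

c_c = 2√(k·m) = 4023 N·s/m; ζ = c/c_c = 1780/4023 = 0.442.
Since ζ < 1 the system is underdamped.

underdamped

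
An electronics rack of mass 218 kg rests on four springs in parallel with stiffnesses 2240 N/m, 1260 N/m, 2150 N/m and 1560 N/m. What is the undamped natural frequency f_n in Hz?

0.915 Hz

Parallel springs add: k_eq = 2240 + 1260 + 2150 + 1560 = 7210 N/m.
ω_n = √(k_eq/m) = √(7210/218) = √33.07 = 5.751 rad/s.
f_n = ω_n/(2π) = 5.751/6.283 = 0.9153 Hz.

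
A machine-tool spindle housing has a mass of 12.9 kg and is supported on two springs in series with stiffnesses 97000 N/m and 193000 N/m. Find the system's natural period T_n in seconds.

Series springs: 1/k_eq = 1/97000 + 1/193000 = 1.549×10^-5, so k_eq = 64560 N/m.
ω_n = √(k_eq/m) = √(64560/12.9) = √5004 = 70.74 rad/s.
T_n = 2π/ω_n = 6.283/70.74 = 0.08882 s.

0.0888 s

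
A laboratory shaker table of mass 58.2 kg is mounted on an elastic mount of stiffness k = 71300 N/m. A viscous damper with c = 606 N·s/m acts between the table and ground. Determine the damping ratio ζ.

0.149

ω_n = √(k/m) = √(71300/58.2) = 35.00 rad/s.
Critical damping c_c = 2√(k·m) = 2√(71300 × 58.2) = 4074 N·s/m, so ζ = c/c_c = 606/4074 = 0.1487.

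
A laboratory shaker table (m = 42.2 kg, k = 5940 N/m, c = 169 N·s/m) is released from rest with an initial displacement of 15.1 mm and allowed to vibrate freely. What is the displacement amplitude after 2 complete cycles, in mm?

ζ = c/(2√(km)) = 169/(2√(5940 × 42.2)) = 169/1001 = 0.1688.
Logarithmic decrement δ = 2πζ/√(1 − ζ²) = 2π × 0.1688/√(1 − 0.0285) = 1.076.
After n cycles, x_n/x₀ = e^(−nδ), so x_2 = 15.1 × e^(−2 × 1.076) = 15.1 × 0.1163 = 1.756 mm.

1.76 mm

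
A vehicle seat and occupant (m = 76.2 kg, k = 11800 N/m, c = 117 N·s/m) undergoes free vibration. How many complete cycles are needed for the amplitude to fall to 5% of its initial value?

ζ = c/(2√(km)) = 117/(2√(11800 × 76.2)) = 117/1896 = 0.06169.
Logarithmic decrement δ = 2πζ/√(1 − ζ²) = 2π × 0.06169/√(1 − 0.00381) = 0.3884.
x_n/x₀ = e^(−nδ) ≤ 0.05; take ln: n ≥ ln(1/0.05)/δ = 2.996/0.3884 = 7.714.
So 8 complete cycles are required.

8 cycles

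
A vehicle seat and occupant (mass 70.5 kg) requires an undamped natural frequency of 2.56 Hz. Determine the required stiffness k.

18200 N/m

ω_n = 2πf_n = 2π × 2.56 = 16.08 rad/s.
k = m·ω_n² = 70.5 × 16.08² = 70.5 × 258.7 = 18240 N/m.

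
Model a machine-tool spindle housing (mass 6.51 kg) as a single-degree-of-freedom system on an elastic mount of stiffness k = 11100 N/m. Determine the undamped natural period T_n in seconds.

0.152 s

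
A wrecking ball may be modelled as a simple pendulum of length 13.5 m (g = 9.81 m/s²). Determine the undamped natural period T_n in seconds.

7.37 s

For a simple pendulum ω_n = √(g/L) = √(9.81/13.5) = √0.7267 = 0.8524 rad/s.
T_n = 2π/ω_n = 6.283/0.8524 = 7.371 s.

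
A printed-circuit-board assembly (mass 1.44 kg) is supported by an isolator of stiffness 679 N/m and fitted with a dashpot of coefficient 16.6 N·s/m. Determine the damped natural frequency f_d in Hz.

ω_n = √(k/m) = √(679.0/1.44) = 21.71 rad/s.
Critical damping c_c = 2√(k·m) = 2√(679.0 × 1.44) = 62.54 N·s/m, so ζ = c/c_c = 16.6/62.54 = 0.2654.
ω_d = ω_n√(1 − ζ²) = 21.71 × √(1 − 0.0705) = 20.94 rad/s.
f_d = ω_d/(2π) = 3.332 Hz.

3.33 Hz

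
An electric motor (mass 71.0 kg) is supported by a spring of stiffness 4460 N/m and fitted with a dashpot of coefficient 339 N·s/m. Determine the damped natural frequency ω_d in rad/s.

ω_n = √(k/m) = √(4460/71.0) = 7.926 rad/s.
Critical damping c_c = 2√(k·m) = 2√(4460 × 71.0) = 1125 N·s/m, so ζ = c/c_c = 339/1125 = 0.3012.
ω_d = ω_n√(1 − ζ²) = 7.926 × √(1 − 0.0907) = 7.558 rad/s.

7.56 rad/s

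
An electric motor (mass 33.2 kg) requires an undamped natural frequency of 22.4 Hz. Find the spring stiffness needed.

658000 N/m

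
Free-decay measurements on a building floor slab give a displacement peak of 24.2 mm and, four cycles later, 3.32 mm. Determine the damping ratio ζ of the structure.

Logarithmic decrement δ = (1/n)·ln(x₀/x_n) = (1/4)·ln(24.2/3.32) = (1/4)·ln(7.289) = 0.4966.
ζ = δ/√(4π² + δ²) = 0.4966/√(39.48 + 0.247) = 0.4966/6.303 = 0.07879.

0.0788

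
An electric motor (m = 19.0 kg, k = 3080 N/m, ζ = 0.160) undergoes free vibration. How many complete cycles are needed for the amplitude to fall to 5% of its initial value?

Logarithmic decrement δ = 2πζ/√(1 − ζ²) = 2π × 0.1600/√(1 − 0.0256) = 1.018.
x_n/x₀ = e^(−nδ) ≤ 0.05; take ln: n ≥ ln(1/0.05)/δ = 2.996/1.018 = 2.942.
So 3 complete cycles are required.

3 cycles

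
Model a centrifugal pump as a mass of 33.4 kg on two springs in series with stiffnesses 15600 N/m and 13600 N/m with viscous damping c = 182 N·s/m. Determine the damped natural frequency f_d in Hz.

2.31 Hz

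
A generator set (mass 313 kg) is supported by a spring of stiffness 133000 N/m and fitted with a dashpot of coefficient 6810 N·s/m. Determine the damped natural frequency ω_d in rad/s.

ω_n = √(k/m) = √(133000/313) = 20.61 rad/s.
Critical damping c_c = 2√(k·m) = 2√(133000 × 313) = 12900 N·s/m, so ζ = c/c_c = 6810/12900 = 0.5277.
ω_d = ω_n√(1 − ζ²) = 20.61 × √(1 − 0.279) = 17.51 rad/s.

17.5 rad/s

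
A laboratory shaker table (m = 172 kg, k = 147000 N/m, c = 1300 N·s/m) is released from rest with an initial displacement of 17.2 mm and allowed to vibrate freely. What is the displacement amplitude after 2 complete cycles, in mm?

3.34 mm

ζ = c/(2√(km)) = 1300/(2√(147000 × 172)) = 1300/10060 = 0.1293.
Logarithmic decrement δ = 2πζ/√(1 − ζ²) = 2π × 0.1293/√(1 − 0.0167) = 0.8191.
After n cycles, x_n/x₀ = e^(−nδ), so x_2 = 17.2 × e^(−2 × 0.8191) = 17.2 × 0.1943 = 3.343 mm.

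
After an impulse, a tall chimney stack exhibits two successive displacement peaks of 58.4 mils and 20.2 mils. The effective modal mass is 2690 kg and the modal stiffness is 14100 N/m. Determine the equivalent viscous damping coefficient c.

2050 N·s/m

Logarithmic decrement δ = (1/n)·ln(x₀/x_n) = (1/1)·ln(58.4/20.2) = (1/1)·ln(2.891) = 1.062.
ζ = δ/√(4π² + δ²) = 1.062/√(39.48 + 1.13) = 1.062/6.372 = 0.1666.
c = ζ · 2√(km) = 0.1666 × 2√(14100 × 2690) = 0.1666 × 12320 = 2052 N·s/m.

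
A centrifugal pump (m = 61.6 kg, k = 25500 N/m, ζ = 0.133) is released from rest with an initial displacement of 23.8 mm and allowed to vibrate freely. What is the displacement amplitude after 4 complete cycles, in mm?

0.816 mm

Logarithmic decrement δ = 2πζ/√(1 − ζ²) = 2π × 0.1330/√(1 − 0.0177) = 0.8432.
After n cycles, x_n/x₀ = e^(−nδ), so x_4 = 23.8 × e^(−4 × 0.8432) = 23.8 × 0.03430 = 0.8163 mm.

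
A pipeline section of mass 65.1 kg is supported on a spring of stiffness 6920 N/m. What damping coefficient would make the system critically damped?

1340 N·s/m

c_c = 2√(k·m) = 2√(6920 × 65.1) = 2 × 671.2 = 1342 N·s/m.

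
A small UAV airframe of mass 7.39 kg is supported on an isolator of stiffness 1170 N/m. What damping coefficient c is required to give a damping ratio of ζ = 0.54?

c_c = 2√(k·m) = 2√(1170 × 7.39) = 186.0 N·s/m.
c = ζ·c_c = 0.54 × 186.0 = 100.4 N·s/m.

100 N·s/m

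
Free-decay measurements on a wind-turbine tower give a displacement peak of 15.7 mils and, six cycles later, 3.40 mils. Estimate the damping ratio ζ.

Logarithmic decrement δ = (1/n)·ln(x₀/x_n) = (1/6)·ln(15.7/3.40) = (1/6)·ln(4.618) = 0.2550.
ζ = δ/√(4π² + δ²) = 0.2550/√(39.48 + 0.0650) = 0.2550/6.288 = 0.04055.

0.0405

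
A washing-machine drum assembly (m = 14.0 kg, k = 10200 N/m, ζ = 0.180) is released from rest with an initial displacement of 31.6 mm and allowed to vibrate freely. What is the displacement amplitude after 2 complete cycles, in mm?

3.17 mm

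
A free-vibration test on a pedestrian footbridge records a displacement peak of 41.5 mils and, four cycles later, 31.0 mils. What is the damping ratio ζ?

Logarithmic decrement δ = (1/n)·ln(x₀/x_n) = (1/4)·ln(41.5/31.0) = (1/4)·ln(1.339) = 0.07293.
ζ = δ/√(4π² + δ²) = 0.07293/√(39.48 + 0.00532) = 0.07293/6.284 = 0.01161.

0.0116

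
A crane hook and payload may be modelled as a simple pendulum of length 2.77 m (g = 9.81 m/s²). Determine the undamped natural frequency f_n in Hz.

For a simple pendulum ω_n = √(g/L) = √(9.81/2.77) = √3.542 = 1.882 rad/s.
f_n = ω_n/(2π) = 1.882/6.283 = 0.2995 Hz.

0.300 Hz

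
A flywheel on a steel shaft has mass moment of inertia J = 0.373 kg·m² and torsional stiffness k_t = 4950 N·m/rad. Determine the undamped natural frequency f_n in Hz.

18.3 Hz

ω_n = √(k_t/J) = √(4950/0.373) = √13270 = 115.2 rad/s.
f_n = ω_n/(2π) = 115.2/6.283 = 18.33 Hz.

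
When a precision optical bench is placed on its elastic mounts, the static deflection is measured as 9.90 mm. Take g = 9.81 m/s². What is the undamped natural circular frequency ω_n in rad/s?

31.5 rad/s

ω_n = √(g/δ_st) = √(9.81/0.00990) = √990.9 = 31.48 rad/s.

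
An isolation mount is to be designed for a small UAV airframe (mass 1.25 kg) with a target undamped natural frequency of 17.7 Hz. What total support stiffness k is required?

15500 N/m

ω_n = 2πf_n = 2π × 17.7 = 111.2 rad/s.
k = m·ω_n² = 1.25 × 111.2² = 1.25 × 12370 = 15460 N/m.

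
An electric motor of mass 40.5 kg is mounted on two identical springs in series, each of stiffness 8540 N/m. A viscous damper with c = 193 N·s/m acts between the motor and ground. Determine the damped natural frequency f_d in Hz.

Series springs: 1/k_eq = 2/8540, so k_eq = 8540/2 = 4270 N/m.
ω_n = √(k_eq/m) = √(4270/40.5) = 10.27 rad/s.
Critical damping c_c = 2√(k_eq·m) = 2√(4270 × 40.5) = 831.7 N·s/m, so ζ = c/c_c = 193/831.7 = 0.2321.
ω_d = ω_n√(1 − ζ²) = 10.27 × √(1 − 0.0538) = 9.988 rad/s.
f_d = ω_d/(2π) = 1.590 Hz.

1.59 Hz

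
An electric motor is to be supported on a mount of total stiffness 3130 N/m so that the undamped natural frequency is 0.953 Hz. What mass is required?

87.3 kg

ω_n = 2πf_n = 2π × 0.953 = 5.988 rad/s.
m = k/ω_n² = 3130/5.988² = 3130/35.85 = 87.30 kg.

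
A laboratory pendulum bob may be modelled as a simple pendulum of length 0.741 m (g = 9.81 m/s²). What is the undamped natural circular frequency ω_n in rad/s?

3.64 rad/s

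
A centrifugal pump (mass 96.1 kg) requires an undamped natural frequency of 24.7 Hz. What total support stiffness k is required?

ω_n = 2πf_n = 2π × 24.7 = 155.2 rad/s.
k = m·ω_n² = 96.1 × 155.2² = 96.1 × 24090 = 2315000 N/m.

2310000 N/m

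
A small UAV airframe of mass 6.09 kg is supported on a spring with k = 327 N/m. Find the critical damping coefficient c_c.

89.3 N·s/m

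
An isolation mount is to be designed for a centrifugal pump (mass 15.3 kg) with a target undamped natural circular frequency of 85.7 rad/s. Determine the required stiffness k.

112000 N/m

k = m·ω_n² = 15.3 × 85.70² = 15.3 × 7344 = 112400 N/m.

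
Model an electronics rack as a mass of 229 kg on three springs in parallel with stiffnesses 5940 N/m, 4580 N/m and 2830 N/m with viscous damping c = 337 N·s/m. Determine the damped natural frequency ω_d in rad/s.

7.60 rad/s

Parallel springs add: k_eq = 5940 + 4580 + 2830 = 13350 N/m.
ω_n = √(k_eq/m) = √(13350/229) = 7.635 rad/s.
Critical damping c_c = 2√(k_eq·m) = 2√(13350 × 229) = 3497 N·s/m, so ζ = c/c_c = 337/3497 = 0.09637.
ω_d = ω_n√(1 − ζ²) = 7.635 × √(1 − 0.00929) = 7.600 rad/s.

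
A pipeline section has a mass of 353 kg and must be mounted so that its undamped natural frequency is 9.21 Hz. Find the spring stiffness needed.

ω_n = 2πf_n = 2π × 9.21 = 57.87 rad/s.
k = m·ω_n² = 353 × 57.87² = 353 × 3349 = 1182000 N/m.

1180000 N/m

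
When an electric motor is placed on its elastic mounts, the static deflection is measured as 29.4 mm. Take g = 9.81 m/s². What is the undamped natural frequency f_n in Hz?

ω_n = √(g/δ_st) = √(9.81/0.0294) = √333.7 = 18.27 rad/s.
f_n = ω_n/(2π) = 18.27/6.283 = 2.907 Hz.

2.91 Hz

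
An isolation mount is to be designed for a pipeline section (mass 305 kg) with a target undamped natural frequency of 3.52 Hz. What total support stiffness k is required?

149000 N/m

ω_n = 2πf_n = 2π × 3.52 = 22.12 rad/s.
k = m·ω_n² = 305 × 22.12² = 305 × 489.2 = 149200 N/m.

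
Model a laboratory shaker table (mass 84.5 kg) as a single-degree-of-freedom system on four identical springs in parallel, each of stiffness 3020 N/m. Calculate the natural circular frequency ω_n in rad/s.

12.0 rad/s

Parallel springs add: k_eq = 4 × 3020 = 12080 N/m.
ω_n = √(k_eq/m) = √(12080/84.5) = √143.0 = 11.96 rad/s.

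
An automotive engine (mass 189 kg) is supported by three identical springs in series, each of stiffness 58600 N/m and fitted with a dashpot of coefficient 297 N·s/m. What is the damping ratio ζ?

Series springs: 1/k_eq = 3/58600, so k_eq = 58600/3 = 19530 N/m.
ω_n = √(k_eq/m) = √(19530/189) = 10.17 rad/s.
Critical damping c_c = 2√(k_eq·m) = 2√(19530 × 189) = 3843 N·s/m, so ζ = c/c_c = 297/3843 = 0.07729.

0.0773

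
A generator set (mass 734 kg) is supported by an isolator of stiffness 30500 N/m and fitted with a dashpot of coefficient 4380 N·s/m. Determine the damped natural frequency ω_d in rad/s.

ω_n = √(k/m) = √(30500/734) = 6.446 rad/s.
Critical damping c_c = 2√(k·m) = 2√(30500 × 734) = 9463 N·s/m, so ζ = c/c_c = 4380/9463 = 0.4629.
ω_d = ω_n√(1 − ζ²) = 6.446 × √(1 − 0.214) = 5.714 rad/s.

5.71 rad/s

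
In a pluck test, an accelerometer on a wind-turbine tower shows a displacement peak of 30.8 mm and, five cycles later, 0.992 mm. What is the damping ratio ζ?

0.109

Logarithmic decrement δ = (1/n)·ln(x₀/x_n) = (1/5)·ln(30.8/0.992) = (1/5)·ln(31.05) = 0.6871.
ζ = δ/√(4π² + δ²) = 0.6871/√(39.48 + 0.472) = 0.6871/6.321 = 0.1087.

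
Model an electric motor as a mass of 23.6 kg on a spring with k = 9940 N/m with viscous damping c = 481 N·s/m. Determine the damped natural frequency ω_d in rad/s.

ω_n = √(k/m) = √(9940/23.6) = 20.52 rad/s.
Critical damping c_c = 2√(k·m) = 2√(9940 × 23.6) = 968.7 N·s/m, so ζ = c/c_c = 481/968.7 = 0.4966.
ω_d = ω_n√(1 − ζ²) = 20.52 × √(1 − 0.247) = 17.81 rad/s.

17.8 rad/s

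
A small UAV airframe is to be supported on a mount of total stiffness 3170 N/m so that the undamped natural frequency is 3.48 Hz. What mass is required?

6.63 kg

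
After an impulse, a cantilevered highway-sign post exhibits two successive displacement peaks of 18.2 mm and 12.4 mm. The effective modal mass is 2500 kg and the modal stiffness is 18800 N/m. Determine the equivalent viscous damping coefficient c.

Logarithmic decrement δ = (1/n)·ln(x₀/x_n) = (1/1)·ln(18.2/12.4) = (1/1)·ln(1.468) = 0.3837.
ζ = δ/√(4π² + δ²) = 0.3837/√(39.48 + 0.147) = 0.3837/6.295 = 0.06096.
c = ζ · 2√(km) = 0.06096 × 2√(18800 × 2500) = 0.06096 × 13710 = 835.8 N·s/m.

836 N·s/m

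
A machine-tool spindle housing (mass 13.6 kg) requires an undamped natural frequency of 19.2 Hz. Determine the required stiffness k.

198000 N/m

ω_n = 2πf_n = 2π × 19.2 = 120.6 rad/s.
k = m·ω_n² = 13.6 × 120.6² = 13.6 × 14550 = 197900 N/m.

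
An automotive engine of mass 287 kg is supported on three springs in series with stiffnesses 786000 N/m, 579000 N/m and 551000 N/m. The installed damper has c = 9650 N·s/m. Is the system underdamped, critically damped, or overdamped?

underdamped

Series springs: 1/k_eq = 1/786000 + 1/579000 + 1/551000 = 4.814×10^-6, so k_eq = 207700 N/m.
c_c = 2√(k_eq·m) = 15440 N·s/m; ζ = c/c_c = 9650/15440 = 0.625.
Since ζ < 1 the system is underdamped.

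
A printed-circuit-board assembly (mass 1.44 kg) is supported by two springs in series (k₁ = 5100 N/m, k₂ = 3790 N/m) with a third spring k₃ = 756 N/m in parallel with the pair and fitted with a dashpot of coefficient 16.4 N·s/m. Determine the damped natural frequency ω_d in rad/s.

44.7 rad/s

Series pair: k_s = k₁k₂/(k₁+k₂) = (5100)(3790)/(5100 + 3790) = 2174 N/m. In parallel with k₃: k_eq = 2174 + 756 = 2930 N/m.
ω_n = √(k_eq/m) = √(2930/1.44) = 45.11 rad/s.
Critical damping c_c = 2√(k_eq·m) = 2√(2930 × 1.44) = 129.9 N·s/m, so ζ = c/c_c = 16.4/129.9 = 0.1262.
ω_d = ω_n√(1 − ζ²) = 45.11 × √(1 − 0.0159) = 44.75 rad/s.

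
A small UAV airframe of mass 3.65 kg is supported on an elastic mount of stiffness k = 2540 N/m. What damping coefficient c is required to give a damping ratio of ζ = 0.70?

c_c = 2√(k·m) = 2√(2540 × 3.65) = 192.6 N·s/m.
c = ζ·c_c = 0.70 × 192.6 = 134.8 N·s/m.

135 N·s/m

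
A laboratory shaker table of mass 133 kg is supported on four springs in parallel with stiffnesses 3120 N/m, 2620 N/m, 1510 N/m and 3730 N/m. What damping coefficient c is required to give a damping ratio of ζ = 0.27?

653 N·s/m

Parallel springs add: k_eq = 3120 + 2620 + 1510 + 3730 = 10980 N/m.
c_c = 2√(k_eq·m) = 2√(10980 × 133) = 2417 N·s/m.
c = ζ·c_c = 0.27 × 2417 = 652.6 N·s/m.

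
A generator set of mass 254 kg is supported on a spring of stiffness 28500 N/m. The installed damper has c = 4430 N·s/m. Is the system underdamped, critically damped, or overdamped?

c_c = 2√(k·m) = 5381 N·s/m; ζ = c/c_c = 4430/5381 = 0.823.
Since ζ < 1 the system is underdamped.

underdamped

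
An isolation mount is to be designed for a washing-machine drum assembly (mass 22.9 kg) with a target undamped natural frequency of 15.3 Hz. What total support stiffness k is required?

ω_n = 2πf_n = 2π × 15.3 = 96.13 rad/s.
k = m·ω_n² = 22.9 × 96.13² = 22.9 × 9242 = 211600 N/m.

212000 N/m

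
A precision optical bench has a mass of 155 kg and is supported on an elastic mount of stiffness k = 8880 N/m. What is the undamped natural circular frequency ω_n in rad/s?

ω_n = √(k/m) = √(8880/155) = √57.29 = 7.569 rad/s.

7.57 rad/s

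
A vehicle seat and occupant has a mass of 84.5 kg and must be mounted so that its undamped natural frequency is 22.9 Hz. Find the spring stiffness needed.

ω_n = 2πf_n = 2π × 22.9 = 143.9 rad/s.
k = m·ω_n² = 84.5 × 143.9² = 84.5 × 20700 = 1749000 N/m.

1750000 N/m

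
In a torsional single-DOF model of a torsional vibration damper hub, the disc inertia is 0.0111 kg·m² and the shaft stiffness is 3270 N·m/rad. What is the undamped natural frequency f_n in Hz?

ω_n = √(k_t/J) = √(3270/0.0111) = √294600 = 542.8 rad/s.
f_n = ω_n/(2π) = 542.8/6.283 = 86.38 Hz.

86.4 Hz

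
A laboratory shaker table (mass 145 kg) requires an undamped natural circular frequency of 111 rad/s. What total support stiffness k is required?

1790000 N/m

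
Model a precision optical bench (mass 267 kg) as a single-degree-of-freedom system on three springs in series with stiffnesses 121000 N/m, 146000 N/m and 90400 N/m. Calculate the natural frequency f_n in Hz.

Series springs: 1/k_eq = 1/121000 + 1/146000 + 1/90400 = 2.618×10^-5, so k_eq = 38200 N/m.
ω_n = √(k_eq/m) = √(38200/267) = √143.1 = 11.96 rad/s.
f_n = ω_n/(2π) = 11.96/6.283 = 1.904 Hz.

1.90 Hz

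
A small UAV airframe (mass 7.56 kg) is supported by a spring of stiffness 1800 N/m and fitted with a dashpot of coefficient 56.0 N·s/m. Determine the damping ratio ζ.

ω_n = √(k/m) = √(1800/7.56) = 15.43 rad/s.
Critical damping c_c = 2√(k·m) = 2√(1800 × 7.56) = 233.3 N·s/m, so ζ = c/c_c = 56.0/233.3 = 0.2400.

0.240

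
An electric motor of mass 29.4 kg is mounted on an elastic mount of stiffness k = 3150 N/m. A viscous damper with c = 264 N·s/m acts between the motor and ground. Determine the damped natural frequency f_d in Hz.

1.48 Hz

ω_n = √(k/m) = √(3150/29.4) = 10.35 rad/s.
Critical damping c_c = 2√(k·m) = 2√(3150 × 29.4) = 608.6 N·s/m, so ζ = c/c_c = 264/608.6 = 0.4338.
ω_d = ω_n√(1 − ζ²) = 10.35 × √(1 − 0.188) = 9.327 rad/s.
f_d = ω_d/(2π) = 1.484 Hz.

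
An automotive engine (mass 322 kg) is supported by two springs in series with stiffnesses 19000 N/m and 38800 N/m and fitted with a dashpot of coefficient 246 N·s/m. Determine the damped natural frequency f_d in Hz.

Series springs: 1/k_eq = 1/19000 + 1/38800 = 7.840×10^-5, so k_eq = 12750 N/m.
ω_n = √(k_eq/m) = √(12750/322) = 6.294 rad/s.
Critical damping c_c = 2√(k_eq·m) = 2√(12750 × 322) = 4053 N·s/m, so ζ = c/c_c = 246/4053 = 0.06069.
ω_d = ω_n√(1 − ζ²) = 6.294 × √(1 − 0.00368) = 6.282 rad/s.
f_d = ω_d/(2π) = 0.9998 Hz.

1.00 Hz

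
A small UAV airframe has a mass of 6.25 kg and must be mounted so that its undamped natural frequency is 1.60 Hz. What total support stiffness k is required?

632 N/m

ω_n = 2πf_n = 2π × 1.60 = 10.05 rad/s.
k = m·ω_n² = 6.25 × 10.05² = 6.25 × 101.1 = 631.7 N/m.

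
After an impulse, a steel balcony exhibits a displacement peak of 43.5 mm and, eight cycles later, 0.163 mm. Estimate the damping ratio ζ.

Logarithmic decrement δ = (1/n)·ln(x₀/x_n) = (1/8)·ln(43.5/0.163) = (1/8)·ln(266.9) = 0.6983.
ζ = δ/√(4π² + δ²) = 0.6983/√(39.48 + 0.488) = 0.6983/6.322 = 0.1105.

0.110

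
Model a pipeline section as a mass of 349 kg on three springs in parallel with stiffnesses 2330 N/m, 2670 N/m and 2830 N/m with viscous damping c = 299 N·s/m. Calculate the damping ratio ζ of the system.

Parallel springs add: k_eq = 2330 + 2670 + 2830 = 7830 N/m.
ω_n = √(k_eq/m) = √(7830/349) = 4.737 rad/s.
Critical damping c_c = 2√(k_eq·m) = 2√(7830 × 349) = 3306 N·s/m, so ζ = c/c_c = 299/3306 = 0.09044.

0.0904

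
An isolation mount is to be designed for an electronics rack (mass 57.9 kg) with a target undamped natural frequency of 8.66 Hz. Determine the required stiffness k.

171000 N/m

ω_n = 2πf_n = 2π × 8.66 = 54.41 rad/s.
k = m·ω_n² = 57.9 × 54.41² = 57.9 × 2961 = 171400 N/m.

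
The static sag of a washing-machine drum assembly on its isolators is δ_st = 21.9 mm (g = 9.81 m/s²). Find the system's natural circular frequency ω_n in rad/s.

21.2 rad/s

ω_n = √(g/δ_st) = √(9.81/0.0219) = √447.9 = 21.16 rad/s.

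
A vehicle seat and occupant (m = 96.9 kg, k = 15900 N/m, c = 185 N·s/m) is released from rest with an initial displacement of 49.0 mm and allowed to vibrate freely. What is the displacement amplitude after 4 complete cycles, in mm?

7.49 mm

ζ = c/(2√(km)) = 185/(2√(15900 × 96.9)) = 185/2483 = 0.07452.
Logarithmic decrement δ = 2πζ/√(1 − ζ²) = 2π × 0.07452/√(1 − 0.00555) = 0.4695.
After n cycles, x_n/x₀ = e^(−nδ), so x_4 = 49.0 × e^(−4 × 0.4695) = 49.0 × 0.1529 = 7.491 mm.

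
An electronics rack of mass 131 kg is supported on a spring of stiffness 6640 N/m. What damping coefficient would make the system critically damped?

c_c = 2√(k·m) = 2√(6640 × 131) = 2 × 932.7 = 1865 N·s/m.

1870 N·s/m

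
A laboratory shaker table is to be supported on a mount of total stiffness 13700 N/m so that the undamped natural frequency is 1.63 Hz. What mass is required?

131 kg

ω_n = 2πf_n = 2π × 1.63 = 10.24 rad/s.
m = k/ω_n² = 13700/10.24² = 13700/104.9 = 130.6 kg.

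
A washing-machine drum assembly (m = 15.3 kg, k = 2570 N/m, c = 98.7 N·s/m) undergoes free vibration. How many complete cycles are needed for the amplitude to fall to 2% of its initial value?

ζ = c/(2√(km)) = 98.7/(2√(2570 × 15.3)) = 98.7/396.6 = 0.2489.
Logarithmic decrement δ = 2πζ/√(1 − ζ²) = 2π × 0.2489/√(1 − 0.0619) = 1.615.
x_n/x₀ = e^(−nδ) ≤ 0.02; take ln: n ≥ ln(1/0.02)/δ = 3.912/1.615 = 2.423.
So 3 complete cycles are required.

3 cycles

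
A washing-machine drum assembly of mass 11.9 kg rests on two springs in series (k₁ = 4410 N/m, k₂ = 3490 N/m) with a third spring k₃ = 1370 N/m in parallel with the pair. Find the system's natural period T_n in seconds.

Series pair: k_s = k₁k₂/(k₁+k₂) = (4410)(3490)/(4410 + 3490) = 1948 N/m. In parallel with k₃: k_eq = 1948 + 1370 = 3318 N/m.
ω_n = √(k_eq/m) = √(3318/11.9) = √278.8 = 16.70 rad/s.
T_n = 2π/ω_n = 6.283/16.70 = 0.3763 s.

0.376 s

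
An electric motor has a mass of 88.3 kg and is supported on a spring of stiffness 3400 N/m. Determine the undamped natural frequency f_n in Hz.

0.988 Hz

ω_n = √(k/m) = √(3400/88.3) = √38.51 = 6.205 rad/s.
f_n = ω_n/(2π) = 6.205/6.283 = 0.9876 Hz.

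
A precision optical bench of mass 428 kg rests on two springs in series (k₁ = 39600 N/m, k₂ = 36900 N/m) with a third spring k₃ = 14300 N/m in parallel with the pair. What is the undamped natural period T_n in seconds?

Series pair: k_s = k₁k₂/(k₁+k₂) = (39600)(36900)/(39600 + 36900) = 19100 N/m. In parallel with k₃: k_eq = 19100 + 14300 = 33400 N/m.
ω_n = √(k_eq/m) = √(33400/428) = √78.04 = 8.834 rad/s.
T_n = 2π/ω_n = 6.283/8.834 = 0.7112 s.

0.711 s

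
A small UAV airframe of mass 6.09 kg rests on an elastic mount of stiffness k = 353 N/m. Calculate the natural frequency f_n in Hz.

1.21 Hz

ω_n = √(k/m) = √(353.0/6.09) = √57.96 = 7.613 rad/s.
f_n = ω_n/(2π) = 7.613/6.283 = 1.212 Hz.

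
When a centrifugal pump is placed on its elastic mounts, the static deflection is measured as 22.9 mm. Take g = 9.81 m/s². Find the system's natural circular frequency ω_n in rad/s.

20.7 rad/s

ω_n = √(g/δ_st) = √(9.81/0.0229) = √428.4 = 20.70 rad/s.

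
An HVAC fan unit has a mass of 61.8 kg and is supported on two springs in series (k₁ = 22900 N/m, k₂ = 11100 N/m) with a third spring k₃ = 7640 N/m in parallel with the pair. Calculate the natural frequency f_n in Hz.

Series pair: k_s = k₁k₂/(k₁+k₂) = (22900)(11100)/(22900 + 11100) = 7476 N/m. In parallel with k₃: k_eq = 7476 + 7640 = 15120 N/m.
ω_n = √(k_eq/m) = √(15120/61.8) = √244.6 = 15.64 rad/s.
f_n = ω_n/(2π) = 15.64/6.283 = 2.489 Hz.

2.49 Hz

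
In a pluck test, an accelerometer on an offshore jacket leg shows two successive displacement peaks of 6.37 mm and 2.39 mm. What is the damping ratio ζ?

Logarithmic decrement δ = (1/n)·ln(x₀/x_n) = (1/1)·ln(6.37/2.39) = (1/1)·ln(2.665) = 0.9803.
ζ = δ/√(4π² + δ²) = 0.9803/√(39.48 + 0.961) = 0.9803/6.359 = 0.1542.

0.154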